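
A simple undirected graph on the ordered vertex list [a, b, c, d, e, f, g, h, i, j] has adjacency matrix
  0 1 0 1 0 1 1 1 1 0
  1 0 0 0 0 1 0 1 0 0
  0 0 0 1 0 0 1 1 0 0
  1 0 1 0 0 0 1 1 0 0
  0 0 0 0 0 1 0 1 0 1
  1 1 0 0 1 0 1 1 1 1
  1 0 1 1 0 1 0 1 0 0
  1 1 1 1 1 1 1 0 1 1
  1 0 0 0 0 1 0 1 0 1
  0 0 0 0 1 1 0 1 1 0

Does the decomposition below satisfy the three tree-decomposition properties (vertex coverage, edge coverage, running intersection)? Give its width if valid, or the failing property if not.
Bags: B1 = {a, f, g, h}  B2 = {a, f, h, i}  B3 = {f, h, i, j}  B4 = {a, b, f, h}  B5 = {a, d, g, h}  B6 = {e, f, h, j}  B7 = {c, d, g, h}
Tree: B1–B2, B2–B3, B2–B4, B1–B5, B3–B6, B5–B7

Vertex coverage: the bags together contain {a, b, c, d, e, f, g, h, i, j}, the full vertex set. Edge coverage: each edge of G has both endpoints in at least one bag. Running intersection: for every vertex, the bags containing it form a connected subtree. All three properties hold, so this is a valid tree decomposition of width max|bag| − 1 = 3, and hence tw(G) ≤ 3.

Yes; width 3.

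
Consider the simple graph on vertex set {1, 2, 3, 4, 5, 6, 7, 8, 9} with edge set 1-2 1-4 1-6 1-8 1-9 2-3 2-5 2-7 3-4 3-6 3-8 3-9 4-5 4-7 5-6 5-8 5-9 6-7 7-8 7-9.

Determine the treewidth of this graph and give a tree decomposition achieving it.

Treewidth 4.
Bags: B1 = {1, 2, 3, 5, 7}  B2 = {1, 3, 5, 6, 7}  B3 = {1, 3, 5, 7, 9}  B4 = {1, 3, 4, 5, 7}  B5 = {1, 3, 5, 7, 8}
Tree: B1–B2, B2–B3, B3–B4, B4–B5

Each bag holds 5 vertices, so the decomposition has width 4, which upper-bounds the treewidth. For the lower bound: the 5 vertex sets {1,2}, {6,7}, {3,9}, {5}, {4} are disjoint, each induces a connected subgraph, and every pair is joined by at least one edge of G. Contracting each set to a single vertex therefore yields K_{5} as a minor, and since treewidth is minor-monotone, tw(G) ≥ tw(K_{5}) = 4. The upper and lower bounds meet at 4, so that is the treewidth.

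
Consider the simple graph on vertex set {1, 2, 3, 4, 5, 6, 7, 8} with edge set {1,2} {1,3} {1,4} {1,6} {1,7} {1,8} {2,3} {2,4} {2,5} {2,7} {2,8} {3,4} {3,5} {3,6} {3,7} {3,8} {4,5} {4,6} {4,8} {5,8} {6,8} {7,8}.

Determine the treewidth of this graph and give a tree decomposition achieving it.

Treewidth 4.
Bags: B1 = {1, 2, 3, 4, 8}  B2 = {1, 2, 3, 7, 8}  B3 = {2, 3, 4, 5, 8}  B4 = {1, 3, 4, 6, 8}
Tree: B1–B2, B1–B3, B1–B4

Every bag has size at most 5, so the width is 5 − 1 = 4 and tw(G) ≤ 4. On the other hand G contains the 5-clique {1, 2, 3, 4, 8}. A clique must lie in a single bag of any decomposition, so no decomposition can have width below 4. Combining the bounds, tw(G) = 4.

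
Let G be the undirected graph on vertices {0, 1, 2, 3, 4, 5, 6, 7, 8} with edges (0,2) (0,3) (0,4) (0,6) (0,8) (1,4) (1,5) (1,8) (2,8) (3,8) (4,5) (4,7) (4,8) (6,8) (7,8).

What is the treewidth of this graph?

A width-2 tree decomposition is:
Bags: B1 = {0, 6, 8}  B2 = {0, 3, 8}  B3 = {0, 4, 8}  B4 = {1, 4, 8}  B5 = {1, 4, 5}  B6 = {4, 7, 8}  B7 = {0, 2, 8}
Tree: B1–B2, B2–B3, B3–B4, B4–B5, B4–B6, B3–B7
Each bag holds 3 vertices, so the decomposition has width 2, which upper-bounds the treewidth. Conversely, {0, 2, 8} is a clique of size 3, and the vertices of any clique must share a bag in every tree decomposition; so some bag has ≥ 3 vertices and tw(G) ≥ 2. Hence tw(G) = 2 exactly.

2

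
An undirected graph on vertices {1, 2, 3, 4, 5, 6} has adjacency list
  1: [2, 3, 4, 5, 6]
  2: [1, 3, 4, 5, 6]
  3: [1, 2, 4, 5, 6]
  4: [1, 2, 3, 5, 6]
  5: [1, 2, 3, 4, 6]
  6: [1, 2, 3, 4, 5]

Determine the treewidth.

5

A width-5 tree decomposition is:
Bags: B1 = {1, 2, 3, 4, 5, 6}
Tree: (single bag)
A single bag containing all 6 vertices is trivially a valid decomposition of width 5. For the lower bound, the 6 vertices {1, 2, 3, 4, 5, 6} are pairwise adjacent, and any tree decomposition puts a clique entirely inside one bag — forcing width ≥ 5. Hence tw(G) = 5 exactly.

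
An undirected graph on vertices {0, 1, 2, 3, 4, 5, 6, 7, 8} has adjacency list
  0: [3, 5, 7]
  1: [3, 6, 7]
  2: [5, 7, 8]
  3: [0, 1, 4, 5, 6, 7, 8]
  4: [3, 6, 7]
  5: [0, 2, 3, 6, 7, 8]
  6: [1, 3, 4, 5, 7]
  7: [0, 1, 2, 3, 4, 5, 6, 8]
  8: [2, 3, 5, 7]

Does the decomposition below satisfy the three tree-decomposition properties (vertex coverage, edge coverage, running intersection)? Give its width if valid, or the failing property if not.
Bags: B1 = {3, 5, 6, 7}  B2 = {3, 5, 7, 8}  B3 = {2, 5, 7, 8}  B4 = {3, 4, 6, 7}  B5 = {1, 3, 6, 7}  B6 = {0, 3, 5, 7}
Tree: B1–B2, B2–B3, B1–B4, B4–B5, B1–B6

Checking the three conditions: (i) the bags cover all of {0, 1, 2, 3, 4, 5, 6, 7, 8}; (ii) for each edge, some bag contains both endpoints; (iii) the bags containing any fixed vertex form a subtree. All hold, so the decomposition is valid with width 4 − 1 = 3.

Yes; width 3.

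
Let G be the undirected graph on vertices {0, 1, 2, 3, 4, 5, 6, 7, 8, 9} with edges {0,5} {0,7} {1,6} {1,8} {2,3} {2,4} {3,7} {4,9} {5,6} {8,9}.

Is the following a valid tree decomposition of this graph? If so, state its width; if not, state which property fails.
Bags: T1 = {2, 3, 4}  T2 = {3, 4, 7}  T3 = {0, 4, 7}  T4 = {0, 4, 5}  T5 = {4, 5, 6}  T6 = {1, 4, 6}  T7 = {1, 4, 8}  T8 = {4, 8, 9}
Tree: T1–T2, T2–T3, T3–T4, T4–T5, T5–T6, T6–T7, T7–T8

Yes; width 2.

Checking the three conditions: (i) the bags cover all of {0, 1, 2, 3, 4, 5, 6, 7, 8, 9}; (ii) for each edge, some bag contains both endpoints; (iii) the bags containing any fixed vertex form a subtree. All hold, so the decomposition is valid with width 3 − 1 = 2.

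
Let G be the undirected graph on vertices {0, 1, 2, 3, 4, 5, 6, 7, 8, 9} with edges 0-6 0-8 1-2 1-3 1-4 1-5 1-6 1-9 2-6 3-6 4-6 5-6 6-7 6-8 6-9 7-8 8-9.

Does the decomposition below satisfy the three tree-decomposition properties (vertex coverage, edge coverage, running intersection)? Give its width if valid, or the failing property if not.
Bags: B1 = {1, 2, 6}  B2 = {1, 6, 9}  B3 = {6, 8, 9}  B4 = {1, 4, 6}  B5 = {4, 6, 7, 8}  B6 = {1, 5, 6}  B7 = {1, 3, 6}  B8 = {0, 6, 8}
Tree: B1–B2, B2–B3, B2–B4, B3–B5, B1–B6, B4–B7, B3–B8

No — bags containing vertex 4 are not connected in the tree.

A tree decomposition must satisfy three properties: every vertex lies in some bag; for every edge, both endpoints lie together in some bag; and for every vertex, the bags containing it form a connected subtree. Here bags containing vertex 4 are not connected in the tree, so the decomposition is invalid.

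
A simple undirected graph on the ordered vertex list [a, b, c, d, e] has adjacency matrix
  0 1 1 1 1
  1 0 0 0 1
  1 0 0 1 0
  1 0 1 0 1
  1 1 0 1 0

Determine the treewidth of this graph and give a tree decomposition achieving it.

Each bag holds 3 vertices, so the decomposition has width 2, which upper-bounds the treewidth. For the lower bound, the 3 vertices {a, d, e} are pairwise adjacent, and any tree decomposition puts a clique entirely inside one bag — forcing width ≥ 2. The upper and lower bounds meet at 2, so that is the treewidth.

Treewidth 2.
One such decomposition:
Bags: B1 = {a, c, d}  B2 = {a, d, e}  B3 = {a, b, e}
Tree: B1–B2, B2–B3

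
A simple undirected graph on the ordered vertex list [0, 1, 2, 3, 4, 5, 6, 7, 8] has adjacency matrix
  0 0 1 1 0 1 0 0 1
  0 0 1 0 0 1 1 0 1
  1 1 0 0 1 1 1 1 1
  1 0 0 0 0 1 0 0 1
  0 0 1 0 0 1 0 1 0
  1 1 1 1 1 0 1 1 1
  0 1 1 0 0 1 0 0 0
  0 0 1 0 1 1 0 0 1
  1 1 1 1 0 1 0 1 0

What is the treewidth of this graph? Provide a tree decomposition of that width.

Treewidth 3.
Bags: B1 = {2, 4, 5, 7}  B2 = {2, 5, 7, 8}  B3 = {0, 2, 5, 8}  B4 = {1, 2, 5, 8}  B5 = {0, 3, 5, 8}  B6 = {1, 2, 5, 6}
Tree: B1–B2, B2–B3, B3–B4, B3–B5, B4–B6

Every bag has size at most 4, so the width is 4 − 1 = 3 and tw(G) ≤ 3. On the other hand G contains the 4-clique {0, 2, 5, 8}. A clique must lie in a single bag of any decomposition, so no decomposition can have width below 3. Hence tw(G) = 3 exactly.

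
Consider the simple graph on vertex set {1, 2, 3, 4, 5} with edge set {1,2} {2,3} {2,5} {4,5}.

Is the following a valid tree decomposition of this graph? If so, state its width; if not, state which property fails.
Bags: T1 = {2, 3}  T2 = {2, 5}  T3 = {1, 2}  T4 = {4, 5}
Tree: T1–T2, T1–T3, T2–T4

Every vertex of G appears in some bag (union = {1, 2, 3, 4, 5}); every edge is covered by a bag; and for each vertex v the set of bags containing v is connected in the bag tree. The decomposition is therefore valid. The largest bag has 2 vertices, so the width is 1.

Yes; width 1.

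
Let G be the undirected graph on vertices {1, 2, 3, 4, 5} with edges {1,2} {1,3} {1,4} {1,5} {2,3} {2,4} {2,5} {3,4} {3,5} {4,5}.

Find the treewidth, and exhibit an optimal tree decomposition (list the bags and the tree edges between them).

With just one bag of size 5, the width is 5 − 1 = 4, so tw(G) ≤ 4. On the other hand G contains the 5-clique {1, 2, 3, 4, 5}. A clique must lie in a single bag of any decomposition, so no decomposition can have width below 4. The upper and lower bounds meet at 4, so that is the treewidth.

Treewidth 4.
One optimal decomposition is:
Bags: B1 = {1, 2, 3, 4, 5}
Tree: (single bag)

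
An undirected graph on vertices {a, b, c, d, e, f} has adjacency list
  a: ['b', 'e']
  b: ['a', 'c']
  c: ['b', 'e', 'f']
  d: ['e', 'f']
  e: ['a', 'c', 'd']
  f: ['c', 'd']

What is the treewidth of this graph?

2

A width-2 tree decomposition is:
Bags: B1 = {a, b, e}  B2 = {b, c, e}  B3 = {c, d, e}  B4 = {c, d, f}
Tree: B1–B2, B2–B3, B3–B4
Every bag has size at most 3, so the width is 3 − 1 = 2 and tw(G) ≤ 2. The edges a–b–c–e–a form a cycle, so G is not a tree and its treewidth is at least 2. Therefore the treewidth is 2.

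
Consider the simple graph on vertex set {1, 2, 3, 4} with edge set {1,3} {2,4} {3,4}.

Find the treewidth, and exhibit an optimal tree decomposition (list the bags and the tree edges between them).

The largest bag has 2 vertices, giving width 1; this decomposition certifies tw(G) ≤ 1. G has an edge, so its treewidth is at least 1. The upper and lower bounds meet at 1, so that is the treewidth.

Treewidth 1.
One such decomposition:
Bags: B1 = {2, 4}  B2 = {3, 4}  B3 = {1, 3}
Tree: B1–B2, B2–B3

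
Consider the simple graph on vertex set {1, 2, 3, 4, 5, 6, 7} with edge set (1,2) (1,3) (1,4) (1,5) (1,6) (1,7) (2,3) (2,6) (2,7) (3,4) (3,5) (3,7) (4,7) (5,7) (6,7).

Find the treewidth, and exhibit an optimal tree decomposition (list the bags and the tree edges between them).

The largest bag has 4 vertices, giving width 3; this decomposition certifies tw(G) ≤ 3. For the lower bound, the 4 vertices {1, 2, 3, 7} are pairwise adjacent, and any tree decomposition puts a clique entirely inside one bag — forcing width ≥ 3. Therefore the treewidth is 3.

Treewidth 3.
Bags: B1 = {1, 3, 4, 7}  B2 = {1, 2, 3, 7}  B3 = {1, 3, 5, 7}  B4 = {1, 2, 6, 7}
Tree: B1–B2, B1–B3, B2–B4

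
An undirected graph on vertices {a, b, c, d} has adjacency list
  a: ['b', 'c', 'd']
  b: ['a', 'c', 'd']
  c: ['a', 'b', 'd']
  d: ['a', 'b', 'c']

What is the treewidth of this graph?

A width-3 tree decomposition is:
Bags: B1 = {a, b, c, d}
Tree: (single bag)
A single bag containing all 4 vertices is trivially a valid decomposition of width 3. On the other hand G contains the 4-clique {a, b, c, d}. A clique must lie in a single bag of any decomposition, so no decomposition can have width below 3. Combining the bounds, tw(G) = 3.

3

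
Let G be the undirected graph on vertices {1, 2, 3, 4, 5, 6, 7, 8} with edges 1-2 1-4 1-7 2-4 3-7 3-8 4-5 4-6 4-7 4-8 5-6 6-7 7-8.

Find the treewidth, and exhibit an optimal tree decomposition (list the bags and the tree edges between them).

Each bag holds 3 vertices, so the decomposition has width 2, which upper-bounds the treewidth. Conversely, {3, 7, 8} is a clique of size 3, and the vertices of any clique must share a bag in every tree decomposition; so some bag has ≥ 3 vertices and tw(G) ≥ 2. Combining the bounds, tw(G) = 2.

Treewidth 2.
One optimal decomposition is:
Bags: B1 = {4, 5, 6}  B2 = {4, 6, 7}  B3 = {1, 4, 7}  B4 = {4, 7, 8}  B5 = {1, 2, 4}  B6 = {3, 7, 8}
Tree: B1–B2, B2–B3, B2–B4, B3–B5, B4–B6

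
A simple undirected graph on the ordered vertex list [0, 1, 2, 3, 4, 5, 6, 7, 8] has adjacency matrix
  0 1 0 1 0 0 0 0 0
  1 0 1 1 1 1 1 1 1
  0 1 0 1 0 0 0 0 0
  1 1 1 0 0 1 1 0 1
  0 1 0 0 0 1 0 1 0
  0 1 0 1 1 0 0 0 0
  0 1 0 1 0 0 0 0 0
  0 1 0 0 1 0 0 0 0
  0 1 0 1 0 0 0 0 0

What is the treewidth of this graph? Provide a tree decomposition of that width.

Treewidth 2.
Bags: B1 = {1, 4, 5}  B2 = {1, 3, 5}  B3 = {1, 3, 8}  B4 = {1, 4, 7}  B5 = {1, 3, 6}  B6 = {0, 1, 3}  B7 = {1, 2, 3}
Tree: B1–B2, B2–B3, B1–B4, B2–B5, B3–B6, B3–B7

The largest bag has 3 vertices, giving width 2; this decomposition certifies tw(G) ≤ 2. For the lower bound, the 3 vertices {0, 1, 3} are pairwise adjacent, and any tree decomposition puts a clique entirely inside one bag — forcing width ≥ 2. The upper and lower bounds meet at 2, so that is the treewidth.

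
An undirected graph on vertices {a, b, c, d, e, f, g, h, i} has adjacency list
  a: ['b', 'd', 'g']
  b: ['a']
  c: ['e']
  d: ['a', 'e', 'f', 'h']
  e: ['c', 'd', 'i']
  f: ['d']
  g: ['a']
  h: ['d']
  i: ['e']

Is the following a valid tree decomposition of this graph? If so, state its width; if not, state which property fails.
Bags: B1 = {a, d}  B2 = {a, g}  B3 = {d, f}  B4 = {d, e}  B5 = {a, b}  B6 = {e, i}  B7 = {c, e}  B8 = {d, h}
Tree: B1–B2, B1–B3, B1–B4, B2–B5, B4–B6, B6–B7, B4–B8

Vertex coverage: the bags together contain {a, b, c, d, e, f, g, h, i}, the full vertex set. Edge coverage: each edge of G has both endpoints in at least one bag. Running intersection: for every vertex, the bags containing it form a connected subtree. All three properties hold, so this is a valid tree decomposition of width max|bag| − 1 = 1, and hence tw(G) ≤ 1.

Yes; width 1.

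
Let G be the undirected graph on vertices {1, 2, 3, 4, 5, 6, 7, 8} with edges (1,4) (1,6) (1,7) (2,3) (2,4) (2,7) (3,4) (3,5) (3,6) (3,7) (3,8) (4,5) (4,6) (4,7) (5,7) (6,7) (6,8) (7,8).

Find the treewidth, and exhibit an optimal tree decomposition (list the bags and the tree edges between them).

Every bag has size at most 4, so the width is 4 − 1 = 3 and tw(G) ≤ 3. For the lower bound, the 4 vertices {1, 4, 6, 7} are pairwise adjacent, and any tree decomposition puts a clique entirely inside one bag — forcing width ≥ 3. The upper and lower bounds meet at 3, so that is the treewidth.

Treewidth 3.
One such decomposition:
Bags: B1 = {3, 4, 6, 7}  B2 = {1, 4, 6, 7}  B3 = {3, 4, 5, 7}  B4 = {2, 3, 4, 7}  B5 = {3, 6, 7, 8}
Tree: B1–B2, B1–B3, B3–B4, B1–B5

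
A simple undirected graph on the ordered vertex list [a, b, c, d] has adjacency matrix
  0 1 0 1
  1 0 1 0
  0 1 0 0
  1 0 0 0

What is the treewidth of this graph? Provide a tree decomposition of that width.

Treewidth 1.
One optimal decomposition is:
Bags: B1 = {a, d}  B2 = {a, b}  B3 = {b, c}
Tree: B1–B2, B2–B3

The largest bag has 2 vertices, giving width 1; this decomposition certifies tw(G) ≤ 1. Since G has at least one edge (e.g. d–a), it is not an edgeless graph, so tw(G) ≥ 1. Therefore the treewidth is 1.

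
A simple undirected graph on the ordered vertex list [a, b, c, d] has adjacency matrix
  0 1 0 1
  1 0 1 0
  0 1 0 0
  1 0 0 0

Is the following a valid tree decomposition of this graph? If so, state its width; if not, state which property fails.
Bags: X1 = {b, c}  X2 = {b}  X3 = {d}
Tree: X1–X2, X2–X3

No — vertex a appears in no bag.

A tree decomposition must satisfy three properties: every vertex lies in some bag; for every edge, both endpoints lie together in some bag; and for every vertex, the bags containing it form a connected subtree. Here vertex a appears in no bag, so the decomposition is invalid.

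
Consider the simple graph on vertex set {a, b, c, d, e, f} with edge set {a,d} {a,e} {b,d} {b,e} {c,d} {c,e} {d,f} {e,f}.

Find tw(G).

2

A width-2 tree decomposition is:
Bags: B1 = {a, d, e}  B2 = {b, d, e}  B3 = {c, d, e}  B4 = {d, e, f}
Tree: B1–B2, B2–B3, B3–B4
Each bag holds 3 vertices, so the decomposition has width 2, which upper-bounds the treewidth. For the lower bound, G contains the cycle e–a–d–b–e, so G is not a forest; only forests have treewidth ≤ 1, hence tw(G) ≥ 2. Hence tw(G) = 2 exactly.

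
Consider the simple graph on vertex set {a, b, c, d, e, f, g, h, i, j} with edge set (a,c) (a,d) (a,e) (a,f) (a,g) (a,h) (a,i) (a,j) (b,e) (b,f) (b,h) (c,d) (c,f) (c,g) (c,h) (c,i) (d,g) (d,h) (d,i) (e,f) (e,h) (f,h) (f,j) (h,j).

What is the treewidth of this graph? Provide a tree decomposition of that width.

Treewidth 3.
One optimal decomposition is:
Bags: B1 = {a, c, f, h}  B2 = {a, c, d, h}  B3 = {a, e, f, h}  B4 = {a, f, h, j}  B5 = {a, c, d, i}  B6 = {b, e, f, h}  B7 = {a, c, d, g}
Tree: B1–B2, B1–B3, B3–B4, B2–B5, B3–B6, B5–B7

Every bag has size at most 4, so the width is 4 − 1 = 3 and tw(G) ≤ 3. Conversely, {a, c, d, g} is a clique of size 4, and the vertices of any clique must share a bag in every tree decomposition; so some bag has ≥ 4 vertices and tw(G) ≥ 3. Therefore the treewidth is 3.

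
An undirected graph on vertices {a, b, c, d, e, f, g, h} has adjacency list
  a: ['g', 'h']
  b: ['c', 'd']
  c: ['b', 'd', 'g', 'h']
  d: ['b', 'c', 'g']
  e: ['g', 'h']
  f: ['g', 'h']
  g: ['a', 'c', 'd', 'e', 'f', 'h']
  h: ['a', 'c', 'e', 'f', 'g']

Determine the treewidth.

A width-2 tree decomposition is:
Bags: B1 = {c, g, h}  B2 = {c, d, g}  B3 = {b, c, d}  B4 = {a, g, h}  B5 = {e, g, h}  B6 = {f, g, h}
Tree: B1–B2, B2–B3, B1–B4, B1–B5, B1–B6
The largest bag has 3 vertices, giving width 2; this decomposition certifies tw(G) ≤ 2. Conversely, {c, d, g} is a clique of size 3, and the vertices of any clique must share a bag in every tree decomposition; so some bag has ≥ 3 vertices and tw(G) ≥ 2. Hence tw(G) = 2 exactly.

2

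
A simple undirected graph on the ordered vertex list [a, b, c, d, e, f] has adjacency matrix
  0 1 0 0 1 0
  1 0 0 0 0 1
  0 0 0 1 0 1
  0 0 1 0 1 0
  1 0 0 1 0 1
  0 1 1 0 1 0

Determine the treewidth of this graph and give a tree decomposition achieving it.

The largest bag has 3 vertices, giving width 2; this decomposition certifies tw(G) ≤ 2. Since c–d–e–f–c is a cycle in G, G is not acyclic. Forests are exactly the graphs of treewidth ≤ 1, so tw(G) ≥ 2. Therefore the treewidth is 2.

Treewidth 2.
One optimal decomposition is:
Bags: B1 = {c, d, f}  B2 = {d, e, f}  B3 = {b, e, f}  B4 = {a, b, e}
Tree: B1–B2, B2–B3, B3–B4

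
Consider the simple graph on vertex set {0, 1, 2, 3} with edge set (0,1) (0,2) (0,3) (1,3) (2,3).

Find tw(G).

A width-2 tree decomposition is:
Bags: B1 = {0, 2, 3}  B2 = {0, 1, 3}
Tree: B1–B2
The largest bag has 3 vertices, giving width 2; this decomposition certifies tw(G) ≤ 2. Conversely, {0, 1, 3} is a clique of size 3, and the vertices of any clique must share a bag in every tree decomposition; so some bag has ≥ 3 vertices and tw(G) ≥ 2. Hence tw(G) = 2 exactly.

2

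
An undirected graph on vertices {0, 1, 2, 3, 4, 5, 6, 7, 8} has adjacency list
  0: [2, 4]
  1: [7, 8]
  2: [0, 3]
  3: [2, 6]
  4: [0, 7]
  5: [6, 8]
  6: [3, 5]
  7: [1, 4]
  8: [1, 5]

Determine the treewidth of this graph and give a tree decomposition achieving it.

Every bag has size at most 3, so the width is 3 − 1 = 2 and tw(G) ≤ 2. The edges 5–6–3–2–0–4–7–1–8–5 form a cycle, so G is not a tree and its treewidth is at least 2. Hence tw(G) = 2 exactly.

Treewidth 2.
One optimal decomposition is:
Bags: B1 = {3, 5, 6}  B2 = {2, 3, 5}  B3 = {0, 2, 5}  B4 = {0, 4, 5}  B5 = {4, 5, 7}  B6 = {1, 5, 7}  B7 = {1, 5, 8}
Tree: B1–B2, B2–B3, B3–B4, B4–B5, B5–B6, B6–B7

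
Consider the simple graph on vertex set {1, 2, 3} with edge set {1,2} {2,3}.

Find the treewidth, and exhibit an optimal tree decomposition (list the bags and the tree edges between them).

Treewidth 1.
One such decomposition:
Bags: B1 = {2, 3}  B2 = {1, 2}
Tree: B1–B2

The largest bag has 2 vertices, giving width 1; this decomposition certifies tw(G) ≤ 1. Since G has at least one edge (e.g. 3–2), it is not an edgeless graph, so tw(G) ≥ 1. Hence tw(G) = 1 exactly.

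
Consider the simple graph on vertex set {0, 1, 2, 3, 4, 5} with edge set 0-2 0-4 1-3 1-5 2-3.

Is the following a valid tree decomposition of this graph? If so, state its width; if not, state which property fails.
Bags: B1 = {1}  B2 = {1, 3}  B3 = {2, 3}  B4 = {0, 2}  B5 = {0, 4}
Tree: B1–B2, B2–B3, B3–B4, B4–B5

A tree decomposition must satisfy three properties: every vertex lies in some bag; for every edge, both endpoints lie together in some bag; and for every vertex, the bags containing it form a connected subtree. Here vertex 5 appears in no bag, so the decomposition is invalid.

No — vertex 5 appears in no bag.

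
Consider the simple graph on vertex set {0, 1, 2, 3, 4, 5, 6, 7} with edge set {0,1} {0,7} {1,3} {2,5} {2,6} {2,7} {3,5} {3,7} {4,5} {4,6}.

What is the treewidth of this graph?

A width-2 tree decomposition is:
Bags: B1 = {0, 1, 7}  B2 = {1, 3, 7}  B3 = {2, 3, 7}  B4 = {2, 3, 5}  B5 = {2, 5, 6}  B6 = {4, 5, 6}
Tree: B1–B2, B2–B3, B3–B4, B4–B5, B5–B6
Every bag has size at most 3, so the width is 3 − 1 = 2 and tw(G) ≤ 2. The edges 0–1–3–7–0 form a cycle, so G is not a tree and its treewidth is at least 2. The upper and lower bounds meet at 2, so that is the treewidth.

2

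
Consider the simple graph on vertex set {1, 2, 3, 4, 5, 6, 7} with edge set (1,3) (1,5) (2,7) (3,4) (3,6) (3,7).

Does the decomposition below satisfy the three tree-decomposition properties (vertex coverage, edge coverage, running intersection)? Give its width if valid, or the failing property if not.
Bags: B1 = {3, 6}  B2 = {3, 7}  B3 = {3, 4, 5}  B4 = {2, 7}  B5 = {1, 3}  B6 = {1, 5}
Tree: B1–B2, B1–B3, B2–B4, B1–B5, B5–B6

A tree decomposition must satisfy three properties: every vertex lies in some bag; for every edge, both endpoints lie together in some bag; and for every vertex, the bags containing it form a connected subtree. Here bags containing vertex 5 are not connected in the tree, so the decomposition is invalid.

No — bags containing vertex 5 are not connected in the tree.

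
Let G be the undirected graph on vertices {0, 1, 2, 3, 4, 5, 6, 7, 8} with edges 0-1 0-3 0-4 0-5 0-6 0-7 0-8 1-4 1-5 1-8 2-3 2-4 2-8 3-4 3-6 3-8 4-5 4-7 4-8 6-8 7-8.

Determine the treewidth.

A width-3 tree decomposition is:
Bags: B1 = {0, 3, 4, 8}  B2 = {0, 1, 4, 8}  B3 = {0, 3, 6, 8}  B4 = {0, 1, 4, 5}  B5 = {0, 4, 7, 8}  B6 = {2, 3, 4, 8}
Tree: B1–B2, B1–B3, B2–B4, B2–B5, B1–B6
Every bag has size at most 4, so the width is 4 − 1 = 3 and tw(G) ≤ 3. For the lower bound, the 4 vertices {0, 1, 4, 8} are pairwise adjacent, and any tree decomposition puts a clique entirely inside one bag — forcing width ≥ 3. Hence tw(G) = 3 exactly.

3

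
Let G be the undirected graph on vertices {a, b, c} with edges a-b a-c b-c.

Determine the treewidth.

2

A width-2 tree decomposition is:
Bags: B1 = {a, b, c}
Tree: (single bag)
A single bag containing all 3 vertices is trivially a valid decomposition of width 2. For the lower bound, the 3 vertices {a, b, c} are pairwise adjacent, and any tree decomposition puts a clique entirely inside one bag — forcing width ≥ 2. Therefore the treewidth is 2.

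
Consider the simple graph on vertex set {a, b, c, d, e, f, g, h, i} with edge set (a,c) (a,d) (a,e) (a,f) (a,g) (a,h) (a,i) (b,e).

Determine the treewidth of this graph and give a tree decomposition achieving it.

Treewidth 1.
One optimal decomposition is:
Bags: B1 = {a, e}  B2 = {a, d}  B3 = {a, c}  B4 = {a, f}  B5 = {a, i}  B6 = {a, g}  B7 = {a, h}  B8 = {b, e}
Tree: B1–B2, B2–B3, B3–B4, B3–B5, B5–B6, B3–B7, B1–B8

Each bag holds 2 vertices, so the decomposition has width 1, which upper-bounds the treewidth. Since G has at least one edge (e.g. a–e), it is not an edgeless graph, so tw(G) ≥ 1. Hence tw(G) = 1 exactly.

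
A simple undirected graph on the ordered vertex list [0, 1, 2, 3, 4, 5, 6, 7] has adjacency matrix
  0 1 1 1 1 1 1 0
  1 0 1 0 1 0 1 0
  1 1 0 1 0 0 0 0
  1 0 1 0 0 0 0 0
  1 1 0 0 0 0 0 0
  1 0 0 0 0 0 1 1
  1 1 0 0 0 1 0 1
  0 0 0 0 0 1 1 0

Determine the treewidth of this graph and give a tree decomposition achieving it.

Each bag holds 3 vertices, so the decomposition has width 2, which upper-bounds the treewidth. On the other hand G contains the 3-clique {0, 1, 2}. A clique must lie in a single bag of any decomposition, so no decomposition can have width below 2. The upper and lower bounds meet at 2, so that is the treewidth.

Treewidth 2.
One optimal decomposition is:
Bags: B1 = {0, 1, 6}  B2 = {0, 5, 6}  B3 = {5, 6, 7}  B4 = {0, 1, 4}  B5 = {0, 1, 2}  B6 = {0, 2, 3}
Tree: B1–B2, B2–B3, B1–B4, B1–B5, B5–B6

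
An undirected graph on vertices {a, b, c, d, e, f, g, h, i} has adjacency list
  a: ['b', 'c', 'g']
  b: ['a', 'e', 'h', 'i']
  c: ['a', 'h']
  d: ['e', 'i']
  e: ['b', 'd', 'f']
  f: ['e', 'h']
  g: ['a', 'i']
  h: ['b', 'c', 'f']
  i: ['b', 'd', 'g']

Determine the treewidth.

3

A width-3 tree decomposition is:
Bags: B1 = {a, c, g, i}  B2 = {a, b, c, i}  B3 = {b, c, h, i}  B4 = {b, d, h, i}  B5 = {b, d, e, h}  B6 = {d, e, f, h}
Tree: B1–B2, B2–B3, B3–B4, B4–B5, B5–B6
The largest bag has 4 vertices, giving width 3; this decomposition certifies tw(G) ≤ 3. For the lower bound: the 4 vertex sets {a,c,g}, {i}, {b}, {d,e,f,h} are disjoint, each induces a connected subgraph, and every pair is joined by at least one edge of G. Contracting each set to a single vertex therefore yields K_{4} as a minor, and since treewidth is minor-monotone, tw(G) ≥ tw(K_{4}) = 3. The upper and lower bounds meet at 3, so that is the treewidth.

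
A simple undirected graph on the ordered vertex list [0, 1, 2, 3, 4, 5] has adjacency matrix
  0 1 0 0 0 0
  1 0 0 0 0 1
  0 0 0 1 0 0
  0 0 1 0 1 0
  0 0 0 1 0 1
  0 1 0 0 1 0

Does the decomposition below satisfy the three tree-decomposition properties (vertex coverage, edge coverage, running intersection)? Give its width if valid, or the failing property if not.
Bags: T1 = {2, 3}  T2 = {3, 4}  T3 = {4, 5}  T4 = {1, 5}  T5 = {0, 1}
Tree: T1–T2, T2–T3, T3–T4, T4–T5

Yes; width 1.

Vertex coverage: the bags together contain {0, 1, 2, 3, 4, 5}, the full vertex set. Edge coverage: each edge of G has both endpoints in at least one bag. Running intersection: for every vertex, the bags containing it form a connected subtree. All three properties hold, so this is a valid tree decomposition of width max|bag| − 1 = 1, and hence tw(G) ≤ 1.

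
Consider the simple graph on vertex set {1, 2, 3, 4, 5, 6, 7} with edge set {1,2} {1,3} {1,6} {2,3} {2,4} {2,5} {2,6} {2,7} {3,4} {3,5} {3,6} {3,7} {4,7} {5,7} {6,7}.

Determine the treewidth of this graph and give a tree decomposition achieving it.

Every bag has size at most 4, so the width is 4 − 1 = 3 and tw(G) ≤ 3. For the lower bound, the 4 vertices {1, 2, 3, 6} are pairwise adjacent, and any tree decomposition puts a clique entirely inside one bag — forcing width ≥ 3. The upper and lower bounds meet at 3, so that is the treewidth.

Treewidth 3.
Bags: B1 = {2, 3, 6, 7}  B2 = {2, 3, 4, 7}  B3 = {1, 2, 3, 6}  B4 = {2, 3, 5, 7}
Tree: B1–B2, B1–B3, B1–B4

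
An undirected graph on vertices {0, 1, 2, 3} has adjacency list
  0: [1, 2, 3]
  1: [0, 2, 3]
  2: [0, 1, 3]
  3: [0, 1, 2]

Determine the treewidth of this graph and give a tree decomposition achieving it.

With just one bag of size 4, the width is 4 − 1 = 3, so tw(G) ≤ 3. For the lower bound, the 4 vertices {0, 1, 2, 3} are pairwise adjacent, and any tree decomposition puts a clique entirely inside one bag — forcing width ≥ 3. Therefore the treewidth is 3.

Treewidth 3.
One such decomposition:
Bags: B1 = {0, 1, 2, 3}
Tree: (single bag)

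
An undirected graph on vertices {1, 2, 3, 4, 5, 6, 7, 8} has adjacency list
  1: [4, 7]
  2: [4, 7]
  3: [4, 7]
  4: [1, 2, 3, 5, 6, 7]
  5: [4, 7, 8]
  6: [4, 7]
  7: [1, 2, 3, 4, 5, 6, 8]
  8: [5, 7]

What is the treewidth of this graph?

A width-2 tree decomposition is:
Bags: B1 = {1, 4, 7}  B2 = {4, 6, 7}  B3 = {2, 4, 7}  B4 = {4, 5, 7}  B5 = {3, 4, 7}  B6 = {5, 7, 8}
Tree: B1–B2, B2–B3, B2–B4, B4–B5, B4–B6
Every bag has size at most 3, so the width is 3 − 1 = 2 and tw(G) ≤ 2. Conversely, {5, 7, 8} is a clique of size 3, and the vertices of any clique must share a bag in every tree decomposition; so some bag has ≥ 3 vertices and tw(G) ≥ 2. The upper and lower bounds meet at 2, so that is the treewidth.

2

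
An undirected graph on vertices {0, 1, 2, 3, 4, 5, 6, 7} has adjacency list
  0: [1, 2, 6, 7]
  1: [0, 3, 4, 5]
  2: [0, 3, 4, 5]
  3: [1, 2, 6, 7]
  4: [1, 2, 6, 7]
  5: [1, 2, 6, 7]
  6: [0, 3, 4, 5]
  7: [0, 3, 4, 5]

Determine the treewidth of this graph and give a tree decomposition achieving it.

The largest bag has 5 vertices, giving width 4; this decomposition certifies tw(G) ≤ 4. For the lower bound: the 5 vertex sets {2,4}, {3,7}, {1,5}, {0}, {6} are disjoint, each induces a connected subgraph, and every pair is joined by at least one edge of G. Contracting each set to a single vertex therefore yields K_{5} as a minor, and since treewidth is minor-monotone, tw(G) ≥ tw(K_{5}) = 4. Hence tw(G) = 4 exactly.

Treewidth 4.
One such decomposition:
Bags: B1 = {0, 2, 3, 4, 5}  B2 = {0, 3, 4, 5, 7}  B3 = {0, 1, 3, 4, 5}  B4 = {0, 3, 4, 5, 6}
Tree: B1–B2, B2–B3, B3–B4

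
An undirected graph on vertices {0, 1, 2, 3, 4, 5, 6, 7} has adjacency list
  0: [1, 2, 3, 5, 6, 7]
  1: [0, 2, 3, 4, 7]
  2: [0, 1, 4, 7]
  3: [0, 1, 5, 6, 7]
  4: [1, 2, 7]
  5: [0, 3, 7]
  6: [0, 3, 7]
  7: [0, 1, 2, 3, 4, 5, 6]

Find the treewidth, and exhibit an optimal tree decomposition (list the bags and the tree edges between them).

Treewidth 3.
One optimal decomposition is:
Bags: B1 = {0, 1, 3, 7}  B2 = {0, 3, 5, 7}  B3 = {0, 1, 2, 7}  B4 = {0, 3, 6, 7}  B5 = {1, 2, 4, 7}
Tree: B1–B2, B1–B3, B1–B4, B3–B5

The largest bag has 4 vertices, giving width 3; this decomposition certifies tw(G) ≤ 3. On the other hand G contains the 4-clique {0, 1, 2, 7}. A clique must lie in a single bag of any decomposition, so no decomposition can have width below 3. The upper and lower bounds meet at 3, so that is the treewidth.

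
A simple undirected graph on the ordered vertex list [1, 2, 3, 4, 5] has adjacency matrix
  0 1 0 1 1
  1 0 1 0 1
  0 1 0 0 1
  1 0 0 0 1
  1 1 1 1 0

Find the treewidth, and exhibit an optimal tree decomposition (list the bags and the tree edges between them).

Treewidth 2.
One such decomposition:
Bags: B1 = {2, 3, 5}  B2 = {1, 2, 5}  B3 = {1, 4, 5}
Tree: B1–B2, B2–B3

The largest bag has 3 vertices, giving width 2; this decomposition certifies tw(G) ≤ 2. For the lower bound, the 3 vertices {1, 2, 5} are pairwise adjacent, and any tree decomposition puts a clique entirely inside one bag — forcing width ≥ 2. Therefore the treewidth is 2.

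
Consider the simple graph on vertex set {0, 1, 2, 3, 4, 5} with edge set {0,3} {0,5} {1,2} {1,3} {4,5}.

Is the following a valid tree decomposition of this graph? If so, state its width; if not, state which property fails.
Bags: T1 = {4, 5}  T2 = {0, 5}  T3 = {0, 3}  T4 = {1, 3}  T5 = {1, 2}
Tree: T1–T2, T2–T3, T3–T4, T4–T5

Checking the three conditions: (i) the bags cover all of {0, 1, 2, 3, 4, 5}; (ii) for each edge, some bag contains both endpoints; (iii) the bags containing any fixed vertex form a subtree. All hold, so the decomposition is valid with width 2 − 1 = 1.

Yes; width 1.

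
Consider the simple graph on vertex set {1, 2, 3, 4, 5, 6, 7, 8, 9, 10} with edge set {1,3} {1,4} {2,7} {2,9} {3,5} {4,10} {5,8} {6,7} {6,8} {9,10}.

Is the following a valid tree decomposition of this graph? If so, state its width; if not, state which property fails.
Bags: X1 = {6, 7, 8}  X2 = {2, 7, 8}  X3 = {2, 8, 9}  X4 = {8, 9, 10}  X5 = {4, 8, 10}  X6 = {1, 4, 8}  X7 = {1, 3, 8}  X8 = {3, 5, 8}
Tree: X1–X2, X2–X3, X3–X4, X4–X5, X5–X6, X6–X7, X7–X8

Every vertex of G appears in some bag (union = {1, 2, 3, 4, 5, 6, 7, 8, 9, 10}); every edge is covered by a bag; and for each vertex v the set of bags containing v is connected in the bag tree. The decomposition is therefore valid. The largest bag has 3 vertices, so the width is 2.

Yes; width 2.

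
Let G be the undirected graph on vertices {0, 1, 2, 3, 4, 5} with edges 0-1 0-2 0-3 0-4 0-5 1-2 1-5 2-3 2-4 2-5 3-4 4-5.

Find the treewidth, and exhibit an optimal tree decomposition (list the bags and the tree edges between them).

Treewidth 3.
One such decomposition:
Bags: B1 = {0, 2, 4, 5}  B2 = {0, 2, 3, 4}  B3 = {0, 1, 2, 5}
Tree: B1–B2, B1–B3

Each bag holds 4 vertices, so the decomposition has width 3, which upper-bounds the treewidth. On the other hand G contains the 4-clique {0, 1, 2, 5}. A clique must lie in a single bag of any decomposition, so no decomposition can have width below 3. Combining the bounds, tw(G) = 3.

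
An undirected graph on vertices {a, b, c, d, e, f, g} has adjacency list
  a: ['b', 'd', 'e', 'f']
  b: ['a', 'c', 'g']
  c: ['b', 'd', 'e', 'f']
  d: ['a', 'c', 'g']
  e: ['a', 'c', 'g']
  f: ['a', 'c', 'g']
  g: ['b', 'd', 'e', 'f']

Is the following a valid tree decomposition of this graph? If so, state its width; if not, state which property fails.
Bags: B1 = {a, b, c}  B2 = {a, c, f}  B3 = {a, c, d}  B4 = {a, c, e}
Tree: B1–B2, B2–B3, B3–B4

A tree decomposition must satisfy three properties: every vertex lies in some bag; for every edge, both endpoints lie together in some bag; and for every vertex, the bags containing it form a connected subtree. Here vertex g appears in no bag, so the decomposition is invalid.

No — vertex g appears in no bag.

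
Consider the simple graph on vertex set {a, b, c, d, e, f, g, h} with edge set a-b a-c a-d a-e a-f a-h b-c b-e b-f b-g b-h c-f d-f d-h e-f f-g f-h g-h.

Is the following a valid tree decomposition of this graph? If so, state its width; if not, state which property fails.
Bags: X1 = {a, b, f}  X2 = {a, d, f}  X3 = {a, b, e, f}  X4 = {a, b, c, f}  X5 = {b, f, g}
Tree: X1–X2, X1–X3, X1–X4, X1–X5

A tree decomposition must satisfy three properties: every vertex lies in some bag; for every edge, both endpoints lie together in some bag; and for every vertex, the bags containing it form a connected subtree. Here vertex h appears in no bag, so the decomposition is invalid.

No — vertex h appears in no bag.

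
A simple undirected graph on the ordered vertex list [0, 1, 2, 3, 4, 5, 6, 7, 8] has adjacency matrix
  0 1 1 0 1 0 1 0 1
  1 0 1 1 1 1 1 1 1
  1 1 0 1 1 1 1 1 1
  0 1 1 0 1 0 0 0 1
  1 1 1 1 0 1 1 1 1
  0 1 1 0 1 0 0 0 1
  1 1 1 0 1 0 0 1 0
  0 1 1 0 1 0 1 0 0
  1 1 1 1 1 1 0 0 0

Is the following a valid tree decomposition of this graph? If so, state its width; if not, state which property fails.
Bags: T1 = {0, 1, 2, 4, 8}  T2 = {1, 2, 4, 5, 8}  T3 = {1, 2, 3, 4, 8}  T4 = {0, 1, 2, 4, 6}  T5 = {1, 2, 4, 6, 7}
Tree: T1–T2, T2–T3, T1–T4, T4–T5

Yes; width 4.

Vertex coverage: the bags together contain {0, 1, 2, 3, 4, 5, 6, 7, 8}, the full vertex set. Edge coverage: each edge of G has both endpoints in at least one bag. Running intersection: for every vertex, the bags containing it form a connected subtree. All three properties hold, so this is a valid tree decomposition of width max|bag| − 1 = 4, and hence tw(G) ≤ 4.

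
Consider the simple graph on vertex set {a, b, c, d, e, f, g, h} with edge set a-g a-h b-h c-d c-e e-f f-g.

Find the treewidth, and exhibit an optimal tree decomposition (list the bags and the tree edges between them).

The largest bag has 2 vertices, giving width 1; this decomposition certifies tw(G) ≤ 1. Since G has at least one edge (e.g. d–c), it is not an edgeless graph, so tw(G) ≥ 1. The upper and lower bounds meet at 1, so that is the treewidth.

Treewidth 1.
One such decomposition:
Bags: B1 = {c, d}  B2 = {c, e}  B3 = {e, f}  B4 = {f, g}  B5 = {a, g}  B6 = {a, h}  B7 = {b, h}
Tree: B1–B2, B2–B3, B3–B4, B4–B5, B5–B6, B6–B7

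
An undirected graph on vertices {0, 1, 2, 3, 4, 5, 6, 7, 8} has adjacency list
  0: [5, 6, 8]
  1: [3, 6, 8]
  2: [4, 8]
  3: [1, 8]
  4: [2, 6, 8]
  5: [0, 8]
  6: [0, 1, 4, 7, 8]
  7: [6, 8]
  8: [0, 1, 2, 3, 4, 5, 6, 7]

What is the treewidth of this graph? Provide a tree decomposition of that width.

Each bag holds 3 vertices, so the decomposition has width 2, which upper-bounds the treewidth. On the other hand G contains the 3-clique {2, 4, 8}. A clique must lie in a single bag of any decomposition, so no decomposition can have width below 2. Combining the bounds, tw(G) = 2.

Treewidth 2.
One optimal decomposition is:
Bags: B1 = {1, 3, 8}  B2 = {1, 6, 8}  B3 = {6, 7, 8}  B4 = {4, 6, 8}  B5 = {0, 6, 8}  B6 = {0, 5, 8}  B7 = {2, 4, 8}
Tree: B1–B2, B2–B3, B2–B4, B4–B5, B5–B6, B4–B7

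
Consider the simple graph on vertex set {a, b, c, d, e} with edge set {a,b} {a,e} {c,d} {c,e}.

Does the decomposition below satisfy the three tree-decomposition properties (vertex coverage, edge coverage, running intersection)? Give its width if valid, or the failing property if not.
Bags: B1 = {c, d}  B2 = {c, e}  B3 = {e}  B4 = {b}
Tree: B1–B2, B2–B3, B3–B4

A tree decomposition must satisfy three properties: every vertex lies in some bag; for every edge, both endpoints lie together in some bag; and for every vertex, the bags containing it form a connected subtree. Here vertex a appears in no bag, so the decomposition is invalid.

No — vertex a appears in no bag.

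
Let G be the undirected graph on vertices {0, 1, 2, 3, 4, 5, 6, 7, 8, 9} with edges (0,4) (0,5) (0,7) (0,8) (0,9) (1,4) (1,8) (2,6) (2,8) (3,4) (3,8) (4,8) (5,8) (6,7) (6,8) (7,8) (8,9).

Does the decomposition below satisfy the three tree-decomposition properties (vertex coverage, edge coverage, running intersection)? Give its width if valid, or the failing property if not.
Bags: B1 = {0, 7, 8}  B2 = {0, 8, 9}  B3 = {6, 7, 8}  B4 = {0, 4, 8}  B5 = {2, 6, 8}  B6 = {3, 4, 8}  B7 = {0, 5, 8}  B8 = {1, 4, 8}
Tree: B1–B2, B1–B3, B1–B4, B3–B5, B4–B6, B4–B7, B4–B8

Checking the three conditions: (i) the bags cover all of {0, 1, 2, 3, 4, 5, 6, 7, 8, 9}; (ii) for each edge, some bag contains both endpoints; (iii) the bags containing any fixed vertex form a subtree. All hold, so the decomposition is valid with width 3 − 1 = 2.

Yes; width 2.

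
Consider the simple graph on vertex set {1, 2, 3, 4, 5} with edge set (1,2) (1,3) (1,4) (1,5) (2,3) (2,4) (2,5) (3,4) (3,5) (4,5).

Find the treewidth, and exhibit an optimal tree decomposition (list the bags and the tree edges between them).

Treewidth 4.
One such decomposition:
Bags: B1 = {1, 2, 3, 4, 5}
Tree: (single bag)

With just one bag of size 5, the width is 5 − 1 = 4, so tw(G) ≤ 4. For the lower bound, the 5 vertices {1, 2, 3, 4, 5} are pairwise adjacent, and any tree decomposition puts a clique entirely inside one bag — forcing width ≥ 4. Therefore the treewidth is 4.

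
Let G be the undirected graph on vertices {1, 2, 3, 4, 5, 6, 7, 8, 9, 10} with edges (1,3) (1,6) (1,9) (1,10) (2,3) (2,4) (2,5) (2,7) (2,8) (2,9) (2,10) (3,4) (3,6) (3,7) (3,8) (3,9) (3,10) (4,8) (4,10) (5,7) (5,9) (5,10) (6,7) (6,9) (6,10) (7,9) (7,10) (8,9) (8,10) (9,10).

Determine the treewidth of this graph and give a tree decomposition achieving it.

The largest bag has 5 vertices, giving width 4; this decomposition certifies tw(G) ≤ 4. Conversely, {1, 3, 6, 9, 10} is a clique of size 5, and the vertices of any clique must share a bag in every tree decomposition; so some bag has ≥ 5 vertices and tw(G) ≥ 4. Therefore the treewidth is 4.

Treewidth 4.
One such decomposition:
Bags: B1 = {2, 3, 8, 9, 10}  B2 = {2, 3, 4, 8, 10}  B3 = {2, 3, 7, 9, 10}  B4 = {3, 6, 7, 9, 10}  B5 = {2, 5, 7, 9, 10}  B6 = {1, 3, 6, 9, 10}
Tree: B1–B2, B1–B3, B3–B4, B3–B5, B4–B6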